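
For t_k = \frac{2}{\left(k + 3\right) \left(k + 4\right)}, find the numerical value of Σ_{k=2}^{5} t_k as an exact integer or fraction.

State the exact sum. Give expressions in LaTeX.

t_(k+1)/t_k = (k + 3)/(k + 5).
Gosper form: A/B · C(k+1)/C(k) with A=k + 3, B=k + 5, C=1.
Need (k + 3)·f(k+1) − (k + 4)·f(k) = 1.
From deg A=1, deg B=1, deg C=0: d=1.
Solve for f: f(k) = k/3 (degree 1 ≤ 1).
Get s_k = R·t_k = 2*k/(3*(k + 3)) with R(k) = B(k−1)f(k)/C(k) = k*(k + 4)/3.
s_(k+1) − s_k = 2/(k**2 + 7*k + 12) = t_k.
Σ_(k=2)^(5) t_k = s_(6) − s_(2) = 4/9 − (4/15) = 8/45.

Σ = 8/45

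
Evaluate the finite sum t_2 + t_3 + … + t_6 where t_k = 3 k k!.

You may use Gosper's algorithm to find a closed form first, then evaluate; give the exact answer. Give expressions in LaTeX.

Σ = 15114

The ratio is (k + 1)**2/k.
A = k + 1, B = 1, C = k.
f must satisfy (k + 1)·f(k+1) − (1)·f(k) = k.
d = 0 from the (1,0,1) case.
A polynomial solution: f(k) = 1.
Certificate R = B(k−1)f/C = 1/k gives s_k = 3*factorial(k).
Δs = 3*k*factorial(k), as required.
Evaluate s at k=7 and k=2: 15120 and 6; difference 15114.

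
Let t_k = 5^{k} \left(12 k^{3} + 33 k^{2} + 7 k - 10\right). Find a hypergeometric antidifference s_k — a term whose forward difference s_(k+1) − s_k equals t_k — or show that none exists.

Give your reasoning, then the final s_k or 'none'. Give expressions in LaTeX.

Ratio r(k) = 5*(12*k**3 + 69*k**2 + 109*k + 42)/(12*k**3 + 33*k**2 + 7*k - 10).
Normal form (A,B,C) = (5, 1, k**3 + 11*k**2/4 + 7*k/12 - 5/6).
Set up (5)·f(k+1) − (1)·f(k) − (k**3 + 11*k**2/4 + 7*k/12 - 5/6) = 0.
From deg A=0, deg B=0, deg C=3: d=3.
Solving with deg f ≤ 3: f(k) = k*(3*k**2 - 3*k - 2)/12.
R(k) = B(k−1)·f(k)/C(k) = k*(3*k**2 - 3*k - 2)/(12*k**3 + 33*k**2 + 7*k - 10); s_k = R·t_k = 5**k*k*(3*k**2 - 3*k - 2).
Verify: 5**k*(12*k**3 + 33*k**2 + 7*k - 10) matches t_k.

s_k = 5^{k} k \left(3 k^{2} - 3 k - 2\right)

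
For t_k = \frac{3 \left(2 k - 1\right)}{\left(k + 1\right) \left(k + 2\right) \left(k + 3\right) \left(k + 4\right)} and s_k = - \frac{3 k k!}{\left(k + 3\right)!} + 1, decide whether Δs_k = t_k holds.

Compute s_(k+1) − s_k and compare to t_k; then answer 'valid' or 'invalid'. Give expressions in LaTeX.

s_(k+1) = (k**3 + 9*k**2 + 23*k + 21)/((k + 2)*(k + 3)*(k + 4))
s_(k+1) − s_k = 3*(2*k - 1)/((k + 1)*(k + 2)*(k + 3)*(k + 4))
(s_(k+1) − s_k) − t_k = 0

Valid: the claim telescopes to t_k.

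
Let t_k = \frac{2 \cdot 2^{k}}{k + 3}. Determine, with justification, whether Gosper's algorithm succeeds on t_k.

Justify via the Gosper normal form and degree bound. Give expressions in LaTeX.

The ratio is 2*(k + 3)/(k + 4).
A = 2*k + 6, B = k + 4, C = 1.
Need (2*k + 6)·f(k+1) − (k + 3)·f(k) = 1.
deg f ≤ -1 (via 1,1,0).
Negative degree bound (-1): no f exists, t_k not Gosper-summable.

No; the degree bound rules out any f.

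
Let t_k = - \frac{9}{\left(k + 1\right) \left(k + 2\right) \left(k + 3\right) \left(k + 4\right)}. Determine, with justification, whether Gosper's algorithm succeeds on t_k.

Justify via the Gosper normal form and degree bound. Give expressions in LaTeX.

Ratio r(k) = (k + 1)/(k + 5).
A = k + 1, B = k + 5, C = 1.
f must satisfy (k + 1)·f(k+1) − (k + 4)·f(k) = 1.
d = 3 from the (1,1,0) case.
Match coefficients ⇒ f(k) = k*(k**2 + 6*k + 11)/18.
So s_k = (B(k−1)f/C)·t_k = (k*(k + 4)*(k**2 + 6*k + 11)/18)·t_k = k*(-k**2 - 6*k - 11)/(2*(k + 1)*(k + 2)*(k + 3)).
Verify: -9/(k**4 + 10*k**3 + 35*k**2 + 50*k + 24) matches t_k.

Yes. s_k = \frac{k \left(- k^{2} - 6 k - 11\right)}{2 \left(k + 1\right) \left(k + 2\right) \left(k + 3\right)}.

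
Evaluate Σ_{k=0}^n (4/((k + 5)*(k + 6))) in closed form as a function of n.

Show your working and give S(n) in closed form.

S(n) = 4*(n + 1)/(5*(n + 6))

r(k) = (k + 5)/(k + 7) after simplifying.
Factor: A=k + 5; B=k + 7; C=1.
f must satisfy (k + 5)·f(k+1) − (k + 6)·f(k) = 1.
Degrees (1,1,0) ⇒ d ≤ 1.
Solve for f: f(k) = k/5 (degree 1 ≤ 1).
Then R = B(k−1)f/C = k*(k + 6)/5, so s_k = R(k)·t_k = 4*k/(5*(k + 5)).
Verify: 4/(k**2 + 11*k + 30) matches t_k.
Evaluate: s_(n+1) = 4*(n + 1)/(5*(n + 6)); subtract s_(0) = 0 ⇒ S(n) = 4*(n + 1)/(5*(n + 6)).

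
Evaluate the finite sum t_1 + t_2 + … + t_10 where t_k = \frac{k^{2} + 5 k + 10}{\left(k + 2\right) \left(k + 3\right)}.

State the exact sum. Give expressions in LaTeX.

The ratio is (k + 2)*(5*k + (k + 1)**2 + 15)/((k + 4)*(k**2 + 5*k + 10)).
A = k + 2, B = k + 4, C = k**2 + 5*k + 10.
Set up (k + 2)·f(k+1) − (k + 3)·f(k) − (k**2 + 5*k + 10) = 0.
Degrees (1,1,2) ⇒ d ≤ 2.
Solving with deg f ≤ 2: f(k) = k*(k + 4).
Certificate R = B(k−1)f/C = k*(k + 3)*(k + 4)/(k**2 + 5*k + 10) gives s_k = k*(k + 4)/(k + 2).
Δs = (k**2 + 5*k + 10)/(k**2 + 5*k + 6), as required.
Sum = s_(11) − s_(1); s_(11) = 165/13, s_(1) = 5/3 ⇒ 430/39.

Σ = 430/39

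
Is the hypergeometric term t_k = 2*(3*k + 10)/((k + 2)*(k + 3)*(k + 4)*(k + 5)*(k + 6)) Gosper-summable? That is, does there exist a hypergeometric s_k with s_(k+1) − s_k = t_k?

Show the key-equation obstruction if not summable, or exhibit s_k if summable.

Compute t_(k+1)/t_k: get (k + 2)*(3*k + 13)/((k + 7)*(3*k + 10)).
Factor: A=k + 2; B=k + 7; C=k + 10/3.
Set up (k + 2)·f(k+1) − (k + 6)·f(k) − (k + 10/3) = 0.
deg f ≤ 4 (via 1,1,1).
A polynomial solution: f(k) = k*(k + 3)*(k**2 + 11*k + 38)/120.
Certificate R = B(k−1)f/C = k*(k + 3)*(k + 6)*(k**2 + 11*k + 38)/(40*(3*k + 10)) gives s_k = k*(k**2 + 11*k + 38)/(20*(k**3 + 11*k**2 + 38*k + 40)).
Δs = 2*(3*k + 10)/(k**5 + 20*k**4 + 155*k**3 + 580*k**2 + 1044*k + 720), as required.

Yes. s_k = k*(k**2 + 11*k + 38)/(20*(k**3 + 11*k**2 + 38*k + 40)).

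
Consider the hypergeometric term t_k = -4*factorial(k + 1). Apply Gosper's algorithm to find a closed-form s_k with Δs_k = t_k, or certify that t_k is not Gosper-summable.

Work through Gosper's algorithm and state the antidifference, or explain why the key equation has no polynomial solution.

Compute t_(k+1)/t_k: get k + 2.
Normal form (A,B,C) = (k + 2, 1, 1).
Set up (k + 2)·f(k+1) − (1)·f(k) − (1) = 0.
From deg A=1, deg B=0, deg C=0: d=-1.
Bound -1 < 0, so the key equation has no polynomial solution.

none (Gosper's algorithm certifies no s_k)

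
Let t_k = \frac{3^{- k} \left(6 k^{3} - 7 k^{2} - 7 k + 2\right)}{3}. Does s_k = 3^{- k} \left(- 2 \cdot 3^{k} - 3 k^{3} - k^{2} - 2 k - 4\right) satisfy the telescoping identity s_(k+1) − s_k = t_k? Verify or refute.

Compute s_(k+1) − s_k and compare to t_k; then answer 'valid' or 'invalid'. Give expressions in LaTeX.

valid; difference matches t_k

s_(k+1) = (-6*3**k - 3*k**3 - 10*k**2 - 13*k - 10)/(3*3**k)
s_(k+1) − s_k = (6*k**3 - 7*k**2 - 7*k + 2)/(3*3**k)
(s_(k+1) − s_k) − t_k = 0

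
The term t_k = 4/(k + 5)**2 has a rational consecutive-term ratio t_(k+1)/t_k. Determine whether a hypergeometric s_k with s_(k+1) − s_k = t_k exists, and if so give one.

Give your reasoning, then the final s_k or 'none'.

Compute t_(k+1)/t_k: get (k + 5)**2/(k + 6)**2.
Take A(k)=k**2 + 10*k + 25, B(k)=k**2 + 12*k + 36, C(k)=1.
Key eq: (k**2 + 10*k + 25)·f(k+1) = (k**2 + 10*k + 25)·f(k) + (1).
d = 0 from the (2,2,0) case.
Generic f = c0 gives residual -1; -1 = 0 cannot hold, so t_k is not Gosper-summable.

no hypergeometric antidifference exists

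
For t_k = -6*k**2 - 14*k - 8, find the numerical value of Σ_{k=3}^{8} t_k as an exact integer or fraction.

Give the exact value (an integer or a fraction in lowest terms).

Σ = -1704

r(k) = (3*k**2 + 13*k + 14)/(3*k**2 + 7*k + 4) after simplifying.
So A=1 and B=1, with C=k**2 + 7*k/3 + 4/3.
Need (1)·f(k+1) − (1)·f(k) = k**2 + 7*k/3 + 4/3.
Bound: deg f ≤ 3.
A polynomial solution: f(k) = k*(k + 1)**2/3.
Then R = B(k−1)f/C = k*(k + 1)/(3*k + 4), so s_k = R(k)·t_k = 2*k*(-k**2 - 2*k - 1).
Verify: -6*k**2 - 14*k - 8 matches t_k.
Telescoping: Σ = s_(9) − s_(3) = -1800 − (-96) = -1704.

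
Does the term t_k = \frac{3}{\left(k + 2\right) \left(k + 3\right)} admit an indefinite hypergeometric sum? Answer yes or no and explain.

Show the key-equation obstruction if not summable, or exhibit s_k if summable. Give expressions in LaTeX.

Yes. s_k = \frac{3 k}{2 \left(k + 2\right)}.

Ratio r(k) = (k + 2)/(k + 4).
So A=k + 2 and B=k + 4, with C=1.
f must satisfy (k + 2)·f(k+1) − (k + 3)·f(k) = 1.
Bound: deg f ≤ 1.
Solving with deg f ≤ 1: f(k) = k/2.
Then R = B(k−1)f/C = k*(k + 3)/2, so s_k = R(k)·t_k = 3*k/(2*(k + 2)).
s_(k+1) − s_k = 3/(k**2 + 5*k + 6) = t_k.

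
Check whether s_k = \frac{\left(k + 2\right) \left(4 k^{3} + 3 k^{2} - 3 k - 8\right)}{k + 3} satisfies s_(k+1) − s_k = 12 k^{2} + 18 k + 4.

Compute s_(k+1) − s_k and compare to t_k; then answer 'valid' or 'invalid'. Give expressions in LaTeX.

Invalid: residual \frac{- 8 k^{3} - 51 k^{2} - 61 k - 20}{k^{2} + 7 k + 12} ≠ 0.

s_(k+1) = (4*k**4 + 27*k**3 + 60*k**2 + 41*k - 12)/(k + 4)
s_(k+1) − s_k = (12*k**4 + 94*k**3 + 223*k**2 + 183*k + 28)/(k**2 + 7*k + 12)
(s_(k+1) − s_k) − t_k = (-8*k**3 - 51*k**2 - 61*k - 20)/(k**2 + 7*k + 12)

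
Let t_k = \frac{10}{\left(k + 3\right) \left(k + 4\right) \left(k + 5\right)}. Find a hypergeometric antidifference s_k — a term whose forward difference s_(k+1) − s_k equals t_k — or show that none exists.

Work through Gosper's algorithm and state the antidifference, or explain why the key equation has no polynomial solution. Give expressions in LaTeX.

s_k = \frac{5 k \left(k + 7\right)}{12 \left(k + 3\right) \left(k + 4\right)}

Compute t_(k+1)/t_k: get (k + 3)/(k + 6).
Take A(k)=k + 3, B(k)=k + 6, C(k)=1.
Need (k + 3)·f(k+1) − (k + 5)·f(k) = 1.
d = 2 from the (1,1,0) case.
Solving with deg f ≤ 2: f(k) = k*(k + 7)/24.
Then R = B(k−1)f/C = k*(k + 5)*(k + 7)/24, so s_k = R(k)·t_k = 5*k*(k + 7)/(12*(k + 3)*(k + 4)).
s_(k+1) − s_k = 10/(k**3 + 12*k**2 + 47*k + 60) = t_k.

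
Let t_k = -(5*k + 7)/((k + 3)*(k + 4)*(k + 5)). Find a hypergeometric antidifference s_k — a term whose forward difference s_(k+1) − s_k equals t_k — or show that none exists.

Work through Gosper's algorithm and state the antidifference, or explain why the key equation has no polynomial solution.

The ratio is (k + 3)*(5*k + 12)/((k + 6)*(5*k + 7)).
Gosper form: A/B · C(k+1)/C(k) with A=k + 3, B=k + 6, C=k + 7/5.
Need (k + 3)·f(k+1) − (k + 5)·f(k) = k + 7/5.
Degrees (1,1,1) ⇒ d ≤ 2.
A polynomial solution: f(k) = k*(11*k + 17)/60.
Then R = B(k−1)f/C = k*(k + 5)*(11*k + 17)/(12*(5*k + 7)), so s_k = R(k)·t_k = k*(-11*k - 17)/(12*(k + 3)*(k + 4)).
Verify: (-5*k - 7)/(k**3 + 12*k**2 + 47*k + 60) matches t_k.

s_k = k*(-11*k - 17)/(12*(k + 3)*(k + 4))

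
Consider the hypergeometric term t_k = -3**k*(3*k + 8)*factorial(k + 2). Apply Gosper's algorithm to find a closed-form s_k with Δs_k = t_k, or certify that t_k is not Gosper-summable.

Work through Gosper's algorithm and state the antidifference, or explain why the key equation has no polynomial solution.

s_k = -3**k*factorial(k + 2)

The ratio is 3*(k + 3)*(3*k + 11)/(3*k + 8).
Gosper form: A/B · C(k+1)/C(k) with A=3*k + 9, B=1, C=k + 8/3.
Need (3*k + 9)·f(k+1) − (1)·f(k) = k + 8/3.
Bound: deg f ≤ 0.
Solving with deg f ≤ 0: f(k) = 1/3.
R(k) = B(k−1)·f(k)/C(k) = 1/(3*k + 8); s_k = R·t_k = -3**k*factorial(k + 2).
Δs = -3**k*(3*k + 8)*factorial(k + 2), as required.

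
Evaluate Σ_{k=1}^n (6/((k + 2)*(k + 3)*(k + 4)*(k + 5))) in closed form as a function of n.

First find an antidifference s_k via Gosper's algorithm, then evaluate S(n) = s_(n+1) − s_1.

S(n) = n*(n**2 + 12*n + 47)/(30*(n**3 + 12*n**2 + 47*n + 60))

Compute t_(k+1)/t_k: get (k + 2)/(k + 6).
So A=k + 2 and B=k + 6, with C=1.
Solve (k + 2)·f(k+1) − (k + 5)·f(k) = 1.
Degrees (1,1,0) ⇒ d ≤ 3.
Coefficient equations give f(k) = k*(k**2 + 9*k + 26)/72.
R(k) = B(k−1)·f(k)/C(k) = k*(k + 5)*(k**2 + 9*k + 26)/72; s_k = R·t_k = k*(k**2 + 9*k + 26)/(12*(k + 2)*(k + 3)*(k + 4)).
Verify: 6/(k**4 + 14*k**3 + 71*k**2 + 154*k + 120) matches t_k.
Evaluate: s_(n+1) = (n**3 + 12*n**2 + 47*n + 36)/(12*(n**3 + 12*n**2 + 47*n + 60)); subtract s_(1) = 1/20 ⇒ S(n) = n*(n**2 + 12*n + 47)/(30*(n**3 + 12*n**2 + 47*n + 60)).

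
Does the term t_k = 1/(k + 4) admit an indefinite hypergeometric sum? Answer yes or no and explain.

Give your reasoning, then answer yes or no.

No — the linear system for f has no solution.

r(k) = (k + 4)/(k + 5) after simplifying.
Gosper form: A/B · C(k+1)/C(k) with A=k + 4, B=k + 5, C=1.
Key eq: (k + 4)·f(k+1) = (k + 4)·f(k) + (1).
Bound: deg f ≤ 0.
f = c0 ⇒ A·f(k+1) − B(k−1)·f(k) − C = -1. The system {-1 = 0} is inconsistent; no antidifference.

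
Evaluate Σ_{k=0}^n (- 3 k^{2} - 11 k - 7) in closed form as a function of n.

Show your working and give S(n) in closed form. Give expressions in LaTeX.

Compute t_(k+1)/t_k: get (3*k**2 + 17*k + 21)/(3*k**2 + 11*k + 7).
So A=1 and B=1, with C=k**2 + 11*k/3 + 7/3.
Key eq: (1)·f(k+1) = (1)·f(k) + (k**2 + 11*k/3 + 7/3).
d = 3 from the (0,0,2) case.
Match coefficients ⇒ f(k) = k*(k**2 + 4*k + 2)/3.
Get s_k = R·t_k = k*(-k**2 - 4*k - 2) with R(k) = B(k−1)f(k)/C(k) = k*(k**2 + 4*k + 2)/(3*k**2 + 11*k + 7).
Verify: -3*k**2 - 11*k - 7 matches t_k.
Evaluate: s_(n+1) = -n**3 - 7*n**2 - 13*n - 7; subtract s_(0) = 0 ⇒ S(n) = -n**3 - 7*n**2 - 13*n - 7.

S(n) = - n^{3} - 7 n^{2} - 13 n - 7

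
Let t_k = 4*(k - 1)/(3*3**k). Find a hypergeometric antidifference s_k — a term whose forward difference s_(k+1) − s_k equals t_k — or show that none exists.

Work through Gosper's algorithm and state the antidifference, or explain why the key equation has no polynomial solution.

s_k = (1 - 2*k)/3**k

r(k) = k/(3*(k - 1)) after simplifying.
Gosper form: A/B · C(k+1)/C(k) with A=1/3, B=1, C=k - 1.
Solve (1/3)·f(k+1) − (1)·f(k) = k - 1.
d = 1 from the (0,0,1) case.
Solving with deg f ≤ 1: f(k) = -3*(2*k - 1)/4.
Then R = B(k−1)f/C = -3*(2*k - 1)/(4*(k - 1)), so s_k = R(k)·t_k = (1 - 2*k)/3**k.
Verify: 4*(k - 1)/(3*3**k) matches t_k.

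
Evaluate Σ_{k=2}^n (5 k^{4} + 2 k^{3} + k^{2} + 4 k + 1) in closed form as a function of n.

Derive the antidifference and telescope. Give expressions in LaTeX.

t_(k+1)/t_k = (5*k**4 + 22*k**3 + 37*k**2 + 32*k + 13)/(5*k**4 + 2*k**3 + k**2 + 4*k + 1).
Gosper form: A/B · C(k+1)/C(k) with A=1, B=1, C=k**4 + 2*k**3/5 + k**2/5 + 4*k/5 + 1/5.
Set up (1)·f(k+1) − (1)·f(k) − (k**4 + 2*k**3/5 + k**2/5 + 4*k/5 + 1/5) = 0.
d = 5 from the (0,0,4) case.
Solve for f: f(k) = k*(k**4 - 2*k**3 + k**2 + 2*k - 1)/5 (degree 5 ≤ 5).
Get s_k = R·t_k = k*(k**4 - 2*k**3 + k**2 + 2*k - 1) with R(k) = B(k−1)f(k)/C(k) = k*(k**4 - 2*k**3 + k**2 + 2*k - 1)/(5*k**4 + 2*k**3 + k**2 + 4*k + 1).
Verify: 5*k**4 + 2*k**3 + k**2 + 4*k + 1 matches t_k.
Telescope: S(n) = s_(n+1) − s_(2) = n**5 + 3*n**4 + 3*n**3 + 3*n**2 + 3*n + 1 − (14) = n**5 + 3*n**4 + 3*n**3 + 3*n**2 + 3*n - 13.

S(n) = n^{5} + 3 n^{4} + 3 n^{3} + 3 n^{2} + 3 n - 13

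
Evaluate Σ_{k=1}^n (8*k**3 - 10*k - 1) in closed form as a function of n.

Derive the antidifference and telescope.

r(k) = (10*k - 8*(k + 1)**3 + 11)/(-8*k**3 + 10*k + 1) after simplifying.
So A=1 and B=1, with C=k**3 - 5*k/4 - 1/8.
Set up (1)·f(k+1) − (1)·f(k) − (k**3 - 5*k/4 - 1/8) = 0.
deg f ≤ 4 (via 0,0,3).
A polynomial solution: f(k) = k*(2*k**3 - 4*k**2 - 3*k + 4)/8.
Then R = B(k−1)f/C = k*(2*k**3 - 4*k**2 - 3*k + 4)/(8*k**3 - 10*k - 1), so s_k = R(k)·t_k = k*(2*k**3 - 4*k**2 - 3*k + 4).
s_(k+1) − s_k = 8*k**3 - 10*k - 1 = t_k.
Evaluate: s_(n+1) = 2*n**4 + 4*n**3 - 3*n**2 - 6*n - 1; subtract s_(1) = -1 ⇒ S(n) = n*(2*n**3 + 4*n**2 - 3*n - 6).

S(n) = n*(2*n**3 + 4*n**2 - 3*n - 6)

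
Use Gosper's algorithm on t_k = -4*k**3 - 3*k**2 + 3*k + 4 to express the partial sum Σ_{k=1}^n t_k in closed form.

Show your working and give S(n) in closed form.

r(k) = k*(4*k**2 + 15*k + 15)/(4*k**3 + 3*k**2 - 3*k - 4) after simplifying.
Take A(k)=1, B(k)=1, C(k)=k**3 + 3*k**2/4 - 3*k/4 - 1.
Need (1)·f(k+1) − (1)·f(k) = k**3 + 3*k**2/4 - 3*k/4 - 1.
d = 4 from the (0,0,3) case.
A polynomial solution: f(k) = k*(k**3 - k**2 - 2*k - 2)/4.
Then R = B(k−1)f/C = k*(k**3 - k**2 - 2*k - 2)/((k - 1)*(4*k**2 + 7*k + 4)), so s_k = R(k)·t_k = k*(-k**3 + k**2 + 2*k + 2).
Verify: -4*k**3 - 3*k**2 + 3*k + 4 matches t_k.
Σ_(k=1)^n t_k = s_(n+1) − s_(1) = (-n**4 - 3*n**3 - n**2 + 5*n + 4) − (4), i.e. n*(-n**3 - 3*n**2 - n + 5).

S(n) = n*(-n**3 - 3*n**2 - n + 5)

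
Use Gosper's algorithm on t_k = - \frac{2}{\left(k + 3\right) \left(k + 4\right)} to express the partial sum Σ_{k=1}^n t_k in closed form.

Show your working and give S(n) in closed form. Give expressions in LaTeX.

S(n) = - \frac{n}{2 n + 8}

r(k) = (k + 3)/(k + 5) after simplifying.
A = k + 3, B = k + 5, C = 1.
Need (k + 3)·f(k+1) − (k + 4)·f(k) = 1.
deg f ≤ 1 (via 1,1,0).
Solve for f: f(k) = k/3 (degree 1 ≤ 1).
R(k) = B(k−1)·f(k)/C(k) = k*(k + 4)/3; s_k = R·t_k = -2*k/(3*k + 9).
Verify: -2/(k**2 + 7*k + 12) matches t_k.
s_(n+1) = 2*(-n - 1)/(3*(n + 4)) and s_(1) = -1/6, so S(n) = -n/(2*n + 8).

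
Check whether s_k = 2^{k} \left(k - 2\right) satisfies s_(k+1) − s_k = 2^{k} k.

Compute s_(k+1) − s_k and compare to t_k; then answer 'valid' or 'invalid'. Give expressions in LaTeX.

valid (s_(k+1) − s_k reduces to t_k)

s_(k+1) = 2**(k + 1)*(k - 1)
s_(k+1) − s_k = 2**k*k
(s_(k+1) − s_k) − t_k = 0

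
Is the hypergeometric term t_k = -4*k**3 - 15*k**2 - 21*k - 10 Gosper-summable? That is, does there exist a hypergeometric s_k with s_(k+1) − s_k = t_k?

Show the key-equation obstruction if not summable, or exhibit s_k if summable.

Yes. s_k = k*(-k**3 - 3*k**2 - 4*k - 2).

Ratio r(k) = (4*k**3 + 27*k**2 + 63*k + 50)/(4*k**3 + 15*k**2 + 21*k + 10).
Gosper form: A/B · C(k+1)/C(k) with A=1, B=1, C=k**3 + 15*k**2/4 + 21*k/4 + 5/2.
f must satisfy (1)·f(k+1) − (1)·f(k) = k**3 + 15*k**2/4 + 21*k/4 + 5/2.
d = 4 from the (0,0,3) case.
Solve for f: f(k) = k*(k + 1)*(k**2 + 2*k + 2)/4 (degree 4 ≤ 4).
R(k) = B(k−1)·f(k)/C(k) = k*(k**2 + 2*k + 2)/(4*k**2 + 11*k + 10); s_k = R·t_k = k*(-k**3 - 3*k**2 - 4*k - 2).
Δs = -4*k**3 - 15*k**2 - 21*k - 10, as required.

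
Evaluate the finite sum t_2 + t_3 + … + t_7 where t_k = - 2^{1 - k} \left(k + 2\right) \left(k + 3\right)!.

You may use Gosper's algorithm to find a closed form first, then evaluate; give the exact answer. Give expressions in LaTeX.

t_(k+1)/t_k = (k + 3)*(k + 4)/(2*(k + 2)).
A = k/2 + 2, B = 1, C = k + 2.
Key eq: (k/2 + 2)·f(k+1) = (1)·f(k) + (k + 2).
From deg A=1, deg B=0, deg C=1: d=0.
Solving with deg f ≤ 0: f(k) = 2.
R(k) = B(k−1)·f(k)/C(k) = 2/(k + 2); s_k = R·t_k = -2**(2 - k)*factorial(k + 3).
Δs = -2**(1 - k)*(k + 2)*factorial(k + 3), as required.
Telescoping: Σ = s_(8) − s_(2) = -623700 − (-120) = -623580.

Σ = -623580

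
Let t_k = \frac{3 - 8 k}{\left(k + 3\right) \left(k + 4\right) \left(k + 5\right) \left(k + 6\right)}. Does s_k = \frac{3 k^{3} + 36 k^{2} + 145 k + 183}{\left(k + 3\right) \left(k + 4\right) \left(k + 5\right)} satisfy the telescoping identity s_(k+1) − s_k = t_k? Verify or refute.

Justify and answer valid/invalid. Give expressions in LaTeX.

valid (s_(k+1) − s_k reduces to t_k)

s_(k+1) = (145*k + 3*(k + 1)**3 + 36*(k + 1)**2 + 328)/((k + 4)*(k + 5)*(k + 6))
s_(k+1) − s_k = (3 - 8*k)/(k**4 + 18*k**3 + 119*k**2 + 342*k + 360)
(s_(k+1) − s_k) − t_k = 0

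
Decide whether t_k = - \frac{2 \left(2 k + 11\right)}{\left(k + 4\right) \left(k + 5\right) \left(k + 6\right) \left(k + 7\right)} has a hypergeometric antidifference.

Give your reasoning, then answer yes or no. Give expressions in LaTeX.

The ratio is (k + 4)*(2*k + 13)/((k + 8)*(2*k + 11)).
Normal form (A,B,C) = (k + 4, k + 8, k + 11/2).
Key eq: (k + 4)·f(k+1) = (k + 7)·f(k) + (k + 11/2).
Degrees (1,1,1) ⇒ d ≤ 3.
A polynomial solution: f(k) = k*(k + 5)*(k + 10)/48.
Get s_k = R·t_k = k*(-k - 10)/(12*(k**2 + 10*k + 24)) with R(k) = B(k−1)f(k)/C(k) = k*(k + 5)*(k + 7)*(k + 10)/(24*(2*k + 11)).
Verify: 2*(-2*k - 11)/(k**4 + 22*k**3 + 179*k**2 + 638*k + 840) matches t_k.

Yes. s_k = \frac{k \left(- k - 10\right)}{12 \left(k^{2} + 10 k + 24\right)}.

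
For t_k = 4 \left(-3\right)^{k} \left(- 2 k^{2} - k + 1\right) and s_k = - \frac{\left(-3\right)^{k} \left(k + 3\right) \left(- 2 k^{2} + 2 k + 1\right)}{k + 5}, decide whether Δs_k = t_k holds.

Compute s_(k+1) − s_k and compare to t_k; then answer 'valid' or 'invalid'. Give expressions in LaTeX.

Invalid: residual \frac{\left(-3\right)^{k} \left(16 k^{3} + 92 k^{2} + 28 k - 42\right)}{k^{2} + 11 k + 30} ≠ 0.

s_(k+1) = 3*(-3)**k*(k + 4)*(2*k - 2*(k + 1)**2 + 3)/(k + 6)
s_(k+1) − s_k = (-3)**k*(-8*k**4 - 76*k**3 - 188*k**2 - 48*k + 78)/(k**2 + 11*k + 30)
(s_(k+1) − s_k) − t_k = (-3)**k*(16*k**3 + 92*k**2 + 28*k - 42)/(k**2 + 11*k + 30)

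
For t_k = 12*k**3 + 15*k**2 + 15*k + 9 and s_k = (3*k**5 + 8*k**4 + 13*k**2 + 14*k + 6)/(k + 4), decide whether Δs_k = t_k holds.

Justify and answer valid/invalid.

Invalid: residual (-9*k**4 - 64*k**3 - 72*k**2 - 65*k - 34)/(k**2 + 9*k + 20) ≠ 0.

s_(k+1) = (14*k + 3*(k + 1)**5 + 8*(k + 1)**4 + 13*(k + 1)**2 + 20)/(k + 5)
s_(k+1) − s_k = 2*(6*k**5 + 57*k**4 + 163*k**3 + 186*k**2 + 158*k + 73)/(k**2 + 9*k + 20)
(s_(k+1) − s_k) − t_k = (-9*k**4 - 64*k**3 - 72*k**2 - 65*k - 34)/(k**2 + 9*k + 20)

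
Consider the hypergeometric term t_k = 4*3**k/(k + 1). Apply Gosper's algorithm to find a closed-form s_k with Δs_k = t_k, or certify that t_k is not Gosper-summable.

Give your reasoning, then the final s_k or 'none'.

Ratio r(k) = 3*(k + 1)/(k + 2).
Gosper form: A/B · C(k+1)/C(k) with A=3*k + 3, B=k + 2, C=1.
Set up (3*k + 3)·f(k+1) − (k + 1)·f(k) − (1) = 0.
d = -1 from the (1,1,0) case.
Negative degree bound (-1): no f exists, t_k not Gosper-summable.

no hypergeometric antidifference exists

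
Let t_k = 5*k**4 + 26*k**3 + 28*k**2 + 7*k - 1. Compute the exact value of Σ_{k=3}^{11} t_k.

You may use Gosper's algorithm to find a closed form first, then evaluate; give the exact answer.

r(k) = (5*k**4 + 46*k**3 + 136*k**2 + 161*k + 65)/(5*k**4 + 26*k**3 + 28*k**2 + 7*k - 1) after simplifying.
Factor: A=1; B=1; C=k**4 + 26*k**3/5 + 28*k**2/5 + 7*k/5 - 1/5.
Set up (1)·f(k+1) − (1)·f(k) − (k**4 + 26*k**3/5 + 28*k**2/5 + 7*k/5 - 1/5) = 0.
d = 5 from the (0,0,4) case.
Solving with deg f ≤ 5: f(k) = k**2*(k**3 + 4*k**2 - 2*k - 4)/5.
Get s_k = R·t_k = k**2*(k**3 + 4*k**2 - 2*k - 4) with R(k) = B(k−1)f(k)/C(k) = k**2*(k**3 + 4*k**2 - 2*k - 4)/(5*k**4 + 26*k**3 + 28*k**2 + 7*k - 1).
Δs = 5*k**4 + 26*k**3 + 28*k**2 + 7*k - 1, as required.
Telescoping: Σ = s_(12) − s_(3) = 327744 − (477) = 327267.

Σ = 327267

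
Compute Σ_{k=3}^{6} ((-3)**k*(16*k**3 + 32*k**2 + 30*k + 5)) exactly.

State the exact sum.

Σ = 2888568

The ratio is 3*(-16*k**3 - 80*k**2 - 142*k - 83)/(16*k**3 + 32*k**2 + 30*k + 5).
A = -3, B = 1, C = k**3 + 2*k**2 + 15*k/8 + 5/16.
Key eq: (-3)·f(k+1) = (1)·f(k) + (k**3 + 2*k**2 + 15*k/8 + 5/16).
From deg A=0, deg B=0, deg C=3: d=3.
Solve for f: f(k) = -(4*k**3 - k**2 - 1)/16 (degree 3 ≤ 3).
So s_k = (B(k−1)f/C)·t_k = (-(4*k**3 - k**2 - 1)/(16*k**3 + 32*k**2 + 30*k + 5))·t_k = (-3)**k*(-4*k**3 + k**2 + 1).
Check: Δs_k = (-3)**k*(16*k**3 + 32*k**2 + 30*k + 5). ✓
Sum = s_(7) − s_(3); s_(7) = 2891214, s_(3) = 2646 ⇒ 2888568.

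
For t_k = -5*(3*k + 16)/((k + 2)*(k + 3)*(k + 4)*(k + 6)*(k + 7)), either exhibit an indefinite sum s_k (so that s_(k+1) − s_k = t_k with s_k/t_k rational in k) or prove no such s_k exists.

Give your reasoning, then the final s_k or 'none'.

Ratio r(k) = (k + 2)*(k + 6)*(3*k + 19)/((k + 5)*(k + 8)*(3*k + 16)).
So A=k + 2 and B=k + 8, with C=k**2 + 31*k/3 + 80/3.
Set up (k + 2)·f(k+1) − (k + 7)·f(k) − (k**2 + 31*k/3 + 80/3) = 0.
Degrees (1,1,2) ⇒ d ≤ 5.
Match coefficients ⇒ f(k) = k*(k + 4)*(k + 5)*(k**2 + 11*k + 36)/108.
Certificate R = B(k−1)f/C = k*(k + 4)*(k + 7)*(k**2 + 11*k + 36)/(36*(3*k + 16)) gives s_k = 5*k*(-k**2 - 11*k - 36)/(36*(k**3 + 11*k**2 + 36*k + 36)).
s_(k+1) − s_k = 5*(-3*k - 16)/(k**5 + 22*k**4 + 185*k**3 + 740*k**2 + 1404*k + 1008) = t_k.

s_k = 5*k*(-k**2 - 11*k - 36)/(36*(k**3 + 11*k**2 + 36*k + 36))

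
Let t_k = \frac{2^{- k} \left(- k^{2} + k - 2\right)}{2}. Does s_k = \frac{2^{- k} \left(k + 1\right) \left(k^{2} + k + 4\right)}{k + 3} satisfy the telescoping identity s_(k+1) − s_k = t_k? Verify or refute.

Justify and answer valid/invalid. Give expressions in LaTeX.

s_(k+1) = (k + 2)*(k + (k + 1)**2 + 5)/(2*2**k*(k + 4))
s_(k+1) − s_k = (-k**4 - 4*k**3 + k**2 + 4)/(2*2**k*(k**2 + 7*k + 12))
(s_(k+1) − s_k) − t_k = (k**3 + 4*k**2 + k + 14)/(2**k*(k**2 + 7*k + 12))

Invalid: residual \frac{2^{- k} \left(k^{3} + 4 k^{2} + k + 14\right)}{k^{2} + 7 k + 12} ≠ 0.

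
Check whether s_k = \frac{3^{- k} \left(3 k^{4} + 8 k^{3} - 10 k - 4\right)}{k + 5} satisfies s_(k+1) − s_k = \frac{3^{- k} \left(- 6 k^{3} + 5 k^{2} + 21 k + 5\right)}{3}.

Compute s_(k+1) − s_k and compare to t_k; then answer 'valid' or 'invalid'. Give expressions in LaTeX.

Invalid: residual \frac{3^{- k} \left(6 k^{4} + 34 k^{3} - 40 k^{2} - 122 k - 31\right)}{k^{2} + 11 k + 30} ≠ 0.

s_(k+1) = (-10*k + 3*(k + 1)**4 + 8*(k + 1)**3 - 14)/(3*3**k*(k + 6))
s_(k+1) − s_k = (-6*k**5 - 43*k**4 - 2*k**3 + 266*k**2 + 319*k + 57)/(3*3**k*(k**2 + 11*k + 30))
(s_(k+1) − s_k) − t_k = (6*k**4 + 34*k**3 - 40*k**2 - 122*k - 31)/(3**k*(k**2 + 11*k + 30))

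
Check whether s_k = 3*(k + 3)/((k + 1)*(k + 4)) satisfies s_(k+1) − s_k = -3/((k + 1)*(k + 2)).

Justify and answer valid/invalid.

s_(k+1) = 3*(k + 4)/((k + 2)*(k + 5))
s_(k+1) − s_k = 3*(-k**2 - 7*k - 14)/(k**4 + 12*k**3 + 49*k**2 + 78*k + 40)
(s_(k+1) − s_k) − t_k = 6*(k + 3)/(k**4 + 12*k**3 + 49*k**2 + 78*k + 40)

Invalid: residual 6*(k + 3)/(k**4 + 12*k**3 + 49*k**2 + 78*k + 40) ≠ 0.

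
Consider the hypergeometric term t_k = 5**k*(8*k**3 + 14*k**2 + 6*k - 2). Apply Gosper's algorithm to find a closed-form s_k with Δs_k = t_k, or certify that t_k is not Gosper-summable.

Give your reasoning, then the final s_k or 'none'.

s_k = 5**k*(2*k**3 - 4*k**2 + 4*k - 3)

Compute t_(k+1)/t_k: get 5*(4*k**3 + 19*k**2 + 29*k + 13)/(4*k**3 + 7*k**2 + 3*k - 1).
A = 5, B = 1, C = k**3 + 7*k**2/4 + 3*k/4 - 1/4.
Solve (5)·f(k+1) − (1)·f(k) = k**3 + 7*k**2/4 + 3*k/4 - 1/4.
deg f ≤ 3 (via 0,0,3).
Solving with deg f ≤ 3: f(k) = (2*k**3 - 4*k**2 + 4*k - 3)/8.
Get s_k = R·t_k = 5**k*(2*k**3 - 4*k**2 + 4*k - 3) with R(k) = B(k−1)f(k)/C(k) = (2*k**3 - 4*k**2 + 4*k - 3)/(2*(4*k**3 + 7*k**2 + 3*k - 1)).
Verify: 5**k*(8*k**3 + 14*k**2 + 6*k - 2) matches t_k.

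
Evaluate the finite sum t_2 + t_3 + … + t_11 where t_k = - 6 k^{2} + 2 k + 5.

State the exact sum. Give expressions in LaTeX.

r(k) = (6*k**2 + 10*k - 1)/(6*k**2 - 2*k - 5) after simplifying.
So A=1 and B=1, with C=k**2 - k/3 - 5/6.
Set up (1)·f(k+1) − (1)·f(k) − (k**2 - k/3 - 5/6) = 0.
Bound: deg f ≤ 3.
A polynomial solution: f(k) = k*(2*k**2 - 4*k - 3)/6.
Get s_k = R·t_k = k*(-2*k**2 + 4*k + 3) with R(k) = B(k−1)f(k)/C(k) = k*(2*k**2 - 4*k - 3)/(6*k**2 - 2*k - 5).
Check: Δs_k = -6*k**2 + 2*k + 5. ✓
Σ_(k=2)^(11) t_k = s_(12) − s_(2) = -2844 − (6) = -2850.

Σ = -2850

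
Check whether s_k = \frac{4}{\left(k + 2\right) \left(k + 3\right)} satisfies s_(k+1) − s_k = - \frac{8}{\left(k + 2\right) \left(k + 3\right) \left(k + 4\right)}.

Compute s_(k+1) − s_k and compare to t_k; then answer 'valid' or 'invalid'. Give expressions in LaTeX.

Valid: the claim telescopes to t_k.

s_(k+1) = 4/((k + 3)*(k + 4))
s_(k+1) − s_k = -8/(k**3 + 9*k**2 + 26*k + 24)
(s_(k+1) − s_k) − t_k = 0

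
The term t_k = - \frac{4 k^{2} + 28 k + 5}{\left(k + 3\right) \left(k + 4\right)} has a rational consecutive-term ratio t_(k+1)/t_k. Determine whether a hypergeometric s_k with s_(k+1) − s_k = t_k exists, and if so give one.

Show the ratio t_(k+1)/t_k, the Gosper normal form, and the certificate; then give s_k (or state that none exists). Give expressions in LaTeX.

Ratio r(k) = (k + 3)*(28*k + 4*(k + 1)**2 + 33)/((k + 5)*(4*k**2 + 28*k + 5)).
So A=k + 3 and B=k + 5, with C=k**2 + 7*k + 5/4.
Key eq: (k + 3)·f(k+1) = (k + 4)·f(k) + (k**2 + 7*k + 5/4).
deg f ≤ 2 (via 1,1,2).
Solving with deg f ≤ 2: f(k) = k*(12*k - 7)/12.
R(k) = B(k−1)·f(k)/C(k) = k*(k + 4)*(12*k - 7)/(3*(4*k**2 + 28*k + 5)); s_k = R·t_k = k*(7 - 12*k)/(3*(k + 3)).
Δs = (-4*k**2 - 28*k - 5)/(k**2 + 7*k + 12), as required.

s_k = \frac{k \left(7 - 12 k\right)}{3 \left(k + 3\right)}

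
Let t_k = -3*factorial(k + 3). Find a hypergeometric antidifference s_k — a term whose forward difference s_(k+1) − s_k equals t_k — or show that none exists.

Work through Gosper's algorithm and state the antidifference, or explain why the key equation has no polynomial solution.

t_(k+1)/t_k = k + 4.
Take A(k)=k + 4, B(k)=1, C(k)=1.
Solve (k + 4)·f(k+1) − (1)·f(k) = 1.
From deg A=1, deg B=0, deg C=0: d=-1.
d = -1 < 0 ⇒ no nonzero polynomial f; not summable.

none — t_k is not Gosper-summable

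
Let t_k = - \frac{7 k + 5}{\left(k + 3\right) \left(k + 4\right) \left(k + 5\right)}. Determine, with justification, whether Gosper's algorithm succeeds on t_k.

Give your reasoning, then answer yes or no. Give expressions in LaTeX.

Yes. s_k = \frac{k \left(- 13 k - 7\right)}{12 \left(k + 3\right) \left(k + 4\right)}.

Step 1: r(k) = (k + 3)*(7*k + 12)/((k + 6)*(7*k + 5)).
Normal form (A,B,C) = (k + 3, k + 6, k + 5/7).
Solve (k + 3)·f(k+1) − (k + 5)·f(k) = k + 5/7.
Bound: deg f ≤ 2.
Solving with deg f ≤ 2: f(k) = k*(13*k + 7)/84.
R(k) = B(k−1)·f(k)/C(k) = k*(k + 5)*(13*k + 7)/(12*(7*k + 5)); s_k = R·t_k = k*(-13*k - 7)/(12*(k + 3)*(k + 4)).
s_(k+1) − s_k = (-7*k - 5)/(k**3 + 12*k**2 + 47*k + 60) = t_k.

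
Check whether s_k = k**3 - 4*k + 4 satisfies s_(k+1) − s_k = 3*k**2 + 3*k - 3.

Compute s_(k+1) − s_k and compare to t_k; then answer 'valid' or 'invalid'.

Valid — Δs_k = t_k.

s_(k+1) = -4*k + (k + 1)**3
s_(k+1) − s_k = 3*k**2 + 3*k - 3
(s_(k+1) − s_k) − t_k = 0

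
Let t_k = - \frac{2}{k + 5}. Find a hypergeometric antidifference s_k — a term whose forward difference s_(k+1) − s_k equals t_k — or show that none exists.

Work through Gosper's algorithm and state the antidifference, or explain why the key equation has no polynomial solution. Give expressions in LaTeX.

no hypergeometric antidifference exists

t_(k+1)/t_k = (k + 5)/(k + 6).
So A=k + 5 and B=k + 6, with C=1.
Need (k + 5)·f(k+1) − (k + 5)·f(k) = 1.
deg f ≤ 0 (via 1,1,0).
Put f(k) = c0: A·f(k+1) − B(k−1)·f(k) − C = -1; need -1 = 0 — inconsistent ⇒ no f, not summable.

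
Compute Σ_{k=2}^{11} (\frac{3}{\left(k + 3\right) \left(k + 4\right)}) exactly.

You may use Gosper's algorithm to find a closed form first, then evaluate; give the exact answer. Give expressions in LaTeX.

Step 1: r(k) = (k + 3)/(k + 5).
A = k + 3, B = k + 5, C = 1.
Set up (k + 3)·f(k+1) − (k + 4)·f(k) − (1) = 0.
From deg A=1, deg B=1, deg C=0: d=1.
Solving with deg f ≤ 1: f(k) = k/3.
R(k) = B(k−1)·f(k)/C(k) = k*(k + 4)/3; s_k = R·t_k = k/(k + 3).
Δs = 3/(k**2 + 7*k + 12), as required.
Sum = s_(12) − s_(2); s_(12) = 4/5, s_(2) = 2/5 ⇒ 2/5.

Σ = 2/5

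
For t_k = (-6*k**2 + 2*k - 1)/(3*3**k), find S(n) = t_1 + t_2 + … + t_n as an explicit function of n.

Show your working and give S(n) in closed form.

Step 1: r(k) = (6*k**2 + 10*k + 5)/(3*(6*k**2 - 2*k + 1)).
Normal form (A,B,C) = (1/3, 1, k**2 - k/3 + 1/6).
f must satisfy (1/3)·f(k+1) − (1)·f(k) = k**2 - k/3 + 1/6.
Bound: deg f ≤ 2.
A polynomial solution: f(k) = -(3*k**2 + 2*k + 3)/2.
Then R = B(k−1)f/C = -3*(3*k**2 + 2*k + 3)/(6*k**2 - 2*k + 1), so s_k = R(k)·t_k = (3*k**2 + 2*k + 3)/3**k.
Δs = (-6*k**2 + 2*k - 1)/(3*3**k), as required.
s_(n+1) = 3**(-n - 1)*(3*n**2 + 8*n + 8) and s_(1) = 8/3, so S(n) = 3**(-n - 1)*(-8*3**n + 3*n**2 + 8*n + 8).

S(n) = 3**(-n - 1)*(-8*3**n + 3*n**2 + 8*n + 8)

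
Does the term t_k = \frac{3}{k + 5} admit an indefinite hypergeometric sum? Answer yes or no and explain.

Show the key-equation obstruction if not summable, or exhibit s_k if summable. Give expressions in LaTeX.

r(k) = (k + 5)/(k + 6) after simplifying.
A = k + 5, B = k + 6, C = 1.
Key eq: (k + 5)·f(k+1) = (k + 5)·f(k) + (1).
From deg A=1, deg B=1, deg C=0: d=0.
Generic f = c0 gives residual -1; -1 = 0 cannot hold, so t_k is not Gosper-summable.

No — the linear system for f has no solution.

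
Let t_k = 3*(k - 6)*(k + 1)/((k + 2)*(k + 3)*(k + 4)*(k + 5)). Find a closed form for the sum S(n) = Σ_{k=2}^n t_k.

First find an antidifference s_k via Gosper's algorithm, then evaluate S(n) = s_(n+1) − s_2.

The ratio is (k - 5)*(k + 2)**2/((k - 6)*(k + 1)*(k + 6)).
Factor: A=k + 2; B=k + 6; C=k**2 - 5*k - 6.
f must satisfy (k + 2)·f(k+1) − (k + 5)·f(k) = k**2 - 5*k - 6.
d = 3 from the (1,1,2) case.
Coefficient equations give f(k) = -k*(k + 1)*(k + 26)/18.
Certificate R = B(k−1)f/C = -k*(k + 5)*(k + 26)/(18*(k - 6)) gives s_k = k*(-k**2 - 27*k - 26)/(6*(k**3 + 9*k**2 + 26*k + 24)).
Check: Δs_k = 3*(k**2 - 5*k - 6)/(k**4 + 14*k**3 + 71*k**2 + 154*k + 120). ✓
Σ_(k=2)^n t_k = s_(n+1) − s_(2) = ((-n**3 - 30*n**2 - 83*n - 54)/(6*(n**3 + 12*n**2 + 47*n + 60))) − (-7/30), i.e. (n**3 - 33*n**2 - 43*n + 75)/(15*(n**3 + 12*n**2 + 47*n + 60)).

S(n) = (n**3 - 33*n**2 - 43*n + 75)/(15*(n**3 + 12*n**2 + 47*n + 60))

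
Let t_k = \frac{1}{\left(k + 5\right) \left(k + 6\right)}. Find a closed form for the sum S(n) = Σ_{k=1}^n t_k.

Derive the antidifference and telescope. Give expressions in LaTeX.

Ratio r(k) = (k + 5)/(k + 7).
Factor: A=k + 5; B=k + 7; C=1.
Need (k + 5)·f(k+1) − (k + 6)·f(k) = 1.
deg f ≤ 1 (via 1,1,0).
Match coefficients ⇒ f(k) = k/5.
So s_k = (B(k−1)f/C)·t_k = (k*(k + 6)/5)·t_k = k/(5*(k + 5)).
Δs = 1/(k**2 + 11*k + 30), as required.
Telescope: S(n) = s_(n+1) − s_(1) = (n + 1)/(5*(n + 6)) − (1/30) = n/(6*(n + 6)).

S(n) = \frac{n}{6 \left(n + 6\right)}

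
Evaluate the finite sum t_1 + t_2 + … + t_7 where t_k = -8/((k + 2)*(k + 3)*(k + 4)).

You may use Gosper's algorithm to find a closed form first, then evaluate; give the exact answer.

Σ = -49/165

The ratio is (k + 2)/(k + 5).
Normal form (A,B,C) = (k + 2, k + 5, 1).
Key eq: (k + 2)·f(k+1) = (k + 4)·f(k) + (1).
Bound: deg f ≤ 2.
Coefficient equations give f(k) = k*(k + 5)/12.
Certificate R = B(k−1)f/C = k*(k + 4)*(k + 5)/12 gives s_k = 2*k*(-k - 5)/(3*(k + 2)*(k + 3)).
Verify: -8/(k**3 + 9*k**2 + 26*k + 24) matches t_k.
Σ_(k=1)^(7) t_k = s_(8) − s_(1) = -104/165 − (-1/3) = -49/165.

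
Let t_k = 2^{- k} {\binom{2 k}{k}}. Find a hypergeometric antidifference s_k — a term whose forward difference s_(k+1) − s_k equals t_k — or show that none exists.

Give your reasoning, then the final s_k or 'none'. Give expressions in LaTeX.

not Gosper-summable; s_k does not exist

Step 1: r(k) = (2*k + 1)/(k + 1).
So A=2*k + 1 and B=k + 1, with C=1.
f must satisfy (2*k + 1)·f(k+1) − (k)·f(k) = 1.
deg f ≤ -1 (via 1,1,0).
Negative degree bound (-1): no f exists, t_k not Gosper-summable.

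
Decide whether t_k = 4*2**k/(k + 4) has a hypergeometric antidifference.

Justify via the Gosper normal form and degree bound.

No — negative degree bound, so no certificate f.

The ratio is 2*(k + 4)/(k + 5).
Gosper form: A/B · C(k+1)/C(k) with A=2*k + 8, B=k + 5, C=1.
Need (2*k + 8)·f(k+1) − (k + 4)·f(k) = 1.
Bound: deg f ≤ -1.
deg f ≤ -1 is impossible — no certificate.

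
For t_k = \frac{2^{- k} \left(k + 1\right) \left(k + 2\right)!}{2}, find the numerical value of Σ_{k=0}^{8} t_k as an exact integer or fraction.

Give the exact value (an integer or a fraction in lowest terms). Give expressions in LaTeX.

The ratio is (k + 2)*(k + 3)/(2*(k + 1)).
Factor: A=k/2 + 3/2; B=1; C=k + 1.
Set up (k/2 + 3/2)·f(k+1) − (1)·f(k) − (k + 1) = 0.
Degrees (1,0,1) ⇒ d ≤ 0.
A polynomial solution: f(k) = 2.
Then R = B(k−1)f/C = 2/(k + 1), so s_k = R(k)·t_k = factorial(k + 2)/2**k.
Δs = (k + 1)*factorial(k + 2)/(2*2**k), as required.
Σ_(k=0)^(8) t_k = s_(9) − s_(0) = 155925/2 − (2) = 155921/2.

Σ = 155921/2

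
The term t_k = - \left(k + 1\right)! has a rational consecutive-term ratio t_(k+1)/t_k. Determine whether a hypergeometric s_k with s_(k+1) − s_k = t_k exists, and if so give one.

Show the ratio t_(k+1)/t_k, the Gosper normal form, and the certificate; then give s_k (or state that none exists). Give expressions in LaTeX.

none — t_k is not Gosper-summable

Step 1: r(k) = k + 2.
Take A(k)=k + 2, B(k)=1, C(k)=1.
Need (k + 2)·f(k+1) − (1)·f(k) = 1.
Bound: deg f ≤ -1.
deg f ≤ -1 is impossible — no certificate.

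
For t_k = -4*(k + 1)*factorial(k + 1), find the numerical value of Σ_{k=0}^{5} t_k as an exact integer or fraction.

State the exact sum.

Σ = -20156

t_(k+1)/t_k = (k + 2)**2/(k + 1).
Gosper form: A/B · C(k+1)/C(k) with A=k + 2, B=1, C=k + 1.
Key eq: (k + 2)·f(k+1) = (1)·f(k) + (k + 1).
Degrees (1,0,1) ⇒ d ≤ 0.
A polynomial solution: f(k) = 1.
R(k) = B(k−1)·f(k)/C(k) = 1/(k + 1); s_k = R·t_k = -4*factorial(k + 1).
Verify: -4*(k + 1)*factorial(k + 1) matches t_k.
Telescoping: Σ = s_(6) − s_(0) = -20160 − (-4) = -20156.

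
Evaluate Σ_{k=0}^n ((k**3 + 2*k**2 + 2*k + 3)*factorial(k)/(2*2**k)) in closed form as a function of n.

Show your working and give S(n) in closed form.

r(k) = (k**4 + 6*k**3 + 14*k**2 + 17*k + 8)/(2*(k**3 + 2*k**2 + 2*k + 3)) after simplifying.
Normal form (A,B,C) = (k/2 + 1/2, 1, k**3 + 2*k**2 + 2*k + 3).
Solve (k/2 + 1/2)·f(k+1) − (1)·f(k) = k**3 + 2*k**2 + 2*k + 3.
deg f ≤ 2 (via 1,0,3).
Match coefficients ⇒ f(k) = 2*(k**2 + k - 1).
Then R = B(k−1)f/C = 2*(k**2 + k - 1)/(k**3 + 2*k**2 + 2*k + 3), so s_k = R(k)·t_k = (k**2 + k - 1)*factorial(k)/2**k.
Verify: (k**3 + 2*k**2 + 2*k + 3)*factorial(k)/(2*2**k) matches t_k.
Telescope: S(n) = s_(n+1) − s_(0) = 2**(-n - 1)*(n**2 + 3*n + 1)*factorial(n + 1) − (-1) = 2**(-n - 1)*(2**(n + 1) + n**3*factorial(n) + 4*n**2*factorial(n) + 4*n*factorial(n) + factorial(n)).

S(n) = 2**(-n - 1)*(2**(n + 1) + n**3*factorial(n) + 4*n**2*factorial(n) + 4*n*factorial(n) + factorial(n))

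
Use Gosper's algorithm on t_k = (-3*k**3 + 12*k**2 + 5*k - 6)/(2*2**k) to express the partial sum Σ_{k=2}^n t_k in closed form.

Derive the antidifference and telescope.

S(n) = (-6*2**n + 3*n**3 + 6*n**2 + n + 2)/(2*2**n)

Step 1: r(k) = (3*k**3 - 3*k**2 - 20*k - 8)/(2*(3*k**3 - 12*k**2 - 5*k + 6)).
Take A(k)=1/2, B(k)=1, C(k)=k**3 - 4*k**2 - 5*k/3 + 2.
Solve (1/2)·f(k+1) − (1)·f(k) = k**3 - 4*k**2 - 5*k/3 + 2.
Degrees (0,0,3) ⇒ d ≤ 3.
Match coefficients ⇒ f(k) = -2*(k + 1)*(3*k**2 - 6*k + 4)/3.
Get s_k = R·t_k = (3*k**3 - 3*k**2 - 2*k + 4)/2**k with R(k) = B(k−1)f(k)/C(k) = -2*(k + 1)*(3*k**2 - 6*k + 4)/(3*k**3 - 12*k**2 - 5*k + 6).
s_(k+1) − s_k = (-3*k**3 + 12*k**2 + 5*k - 6)/(2*2**k) = t_k.
Telescope: S(n) = s_(n+1) − s_(2) = 2**(-n - 1)*(3*n**3 + 6*n**2 + n + 2) − (3) = (-6*2**n + 3*n**3 + 6*n**2 + n + 2)/(2*2**n).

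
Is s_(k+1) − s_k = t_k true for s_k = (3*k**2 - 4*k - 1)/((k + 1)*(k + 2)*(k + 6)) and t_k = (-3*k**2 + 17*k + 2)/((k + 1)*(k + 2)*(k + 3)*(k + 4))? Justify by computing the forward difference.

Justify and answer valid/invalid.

Invalid: residual 3*(6*k**3 + 9*k**2 - 121*k - 16)/(k**6 + 23*k**5 + 207*k**4 + 925*k**3 + 2144*k**2 + 2412*k + 1008) ≠ 0.

s_(k+1) = (-4*k + 3*(k + 1)**2 - 5)/((k + 2)*(k + 3)*(k + 7))
s_(k+1) − s_k = (-3*k**3 + 8*k**2 + 92*k + 9)/(k**5 + 19*k**4 + 131*k**3 + 401*k**2 + 540*k + 252)
(s_(k+1) − s_k) − t_k = 3*(6*k**3 + 9*k**2 - 121*k - 16)/(k**6 + 23*k**5 + 207*k**4 + 925*k**3 + 2144*k**2 + 2412*k + 1008)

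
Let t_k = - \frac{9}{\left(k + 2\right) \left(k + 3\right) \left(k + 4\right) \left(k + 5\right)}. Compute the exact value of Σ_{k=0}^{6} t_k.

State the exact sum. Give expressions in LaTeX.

Σ = -161/1320

Ratio r(k) = (k + 2)/(k + 6).
So A=k + 2 and B=k + 6, with C=1.
Need (k + 2)·f(k+1) − (k + 5)·f(k) = 1.
From deg A=1, deg B=1, deg C=0: d=3.
Solving with deg f ≤ 3: f(k) = k*(k**2 + 9*k + 26)/72.
Then R = B(k−1)f/C = k*(k + 5)*(k**2 + 9*k + 26)/72, so s_k = R(k)·t_k = k*(-k**2 - 9*k - 26)/(8*(k + 2)*(k + 3)*(k + 4)).
Verify: -9/(k**4 + 14*k**3 + 71*k**2 + 154*k + 120) matches t_k.
Σ_(k=0)^(6) t_k = s_(7) − s_(0) = -161/1320 − (0) = -161/1320.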